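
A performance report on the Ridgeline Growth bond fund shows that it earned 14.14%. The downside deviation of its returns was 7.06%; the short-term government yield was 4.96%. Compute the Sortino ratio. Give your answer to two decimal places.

1.30

Sortino = (Rp − Rf) / σd = (14.14% − 4.96%) / 7.06% = 9.18% / 7.06% = 1.3003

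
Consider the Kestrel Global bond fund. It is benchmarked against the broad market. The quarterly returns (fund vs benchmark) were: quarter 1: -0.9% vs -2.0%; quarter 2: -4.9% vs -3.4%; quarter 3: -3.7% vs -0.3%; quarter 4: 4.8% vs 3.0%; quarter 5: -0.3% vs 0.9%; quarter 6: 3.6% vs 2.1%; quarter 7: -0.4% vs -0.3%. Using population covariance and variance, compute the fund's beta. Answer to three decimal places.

1.381

r̄p = -0.2571%,  r̄m = 0.0000%
Cov = Σ(rp − r̄p)(rm − r̄m) / 7 = 5.9114
Var(rm) = Σ(rm − r̄m)² / 7 = 4.2800
β = Cov / Var = 5.9114 / 4.2800 = 1.3812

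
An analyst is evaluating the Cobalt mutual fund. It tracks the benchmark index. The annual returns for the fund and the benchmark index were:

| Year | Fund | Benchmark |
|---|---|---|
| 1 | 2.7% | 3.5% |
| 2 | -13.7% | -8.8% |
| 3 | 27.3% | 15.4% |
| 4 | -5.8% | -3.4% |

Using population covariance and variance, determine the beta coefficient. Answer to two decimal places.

r̄p = 2.6250%,  r̄m = 1.6750%
Cov = Σ(rp − r̄p)(rm − r̄m) / 4 = 138.1406
Var(rm) = Σ(rm − r̄m)² / 4 = 81.7969
β = Cov / Var = 138.1406 / 81.7969 = 1.6888

1.69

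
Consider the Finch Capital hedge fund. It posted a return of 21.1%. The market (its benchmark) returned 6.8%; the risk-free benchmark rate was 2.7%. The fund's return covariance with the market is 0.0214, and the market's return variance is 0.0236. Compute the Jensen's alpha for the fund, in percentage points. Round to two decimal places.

β = Cov / Var = 0.0214 / 0.0236 = 0.9068
E[R] = Rf + β(Rm − Rf) = 2.7% + 0.9068 × (6.8% − 2.7%) = 6.4179%
α = Rp − E[R] = 21.1% − 6.4179% = 14.6821

14.68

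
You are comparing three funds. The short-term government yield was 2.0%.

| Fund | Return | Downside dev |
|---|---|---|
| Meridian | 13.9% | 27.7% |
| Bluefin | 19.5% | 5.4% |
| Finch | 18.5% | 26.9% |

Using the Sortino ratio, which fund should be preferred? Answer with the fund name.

Bluefin

Meridian: Sortino ratio = (13.9% − 2.0%) / 27.7% = 0.430
Bluefin: Sortino ratio = (19.5% − 2.0%) / 5.4% = 3.241
Finch: Sortino ratio = (18.5% − 2.0%) / 26.9% = 0.613
Highest: Bluefin (3.241).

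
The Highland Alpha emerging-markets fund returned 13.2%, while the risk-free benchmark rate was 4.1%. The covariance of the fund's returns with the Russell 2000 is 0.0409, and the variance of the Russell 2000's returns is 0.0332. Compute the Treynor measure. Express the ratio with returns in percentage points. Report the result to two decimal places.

β = Cov / Var = 0.0409 / 0.0332 = 1.2319
Treynor = (Rp − Rf) / β = (13.2% − 4.1%) / 1.2319 = 9.10 / 1.2319 = 7.3870

7.39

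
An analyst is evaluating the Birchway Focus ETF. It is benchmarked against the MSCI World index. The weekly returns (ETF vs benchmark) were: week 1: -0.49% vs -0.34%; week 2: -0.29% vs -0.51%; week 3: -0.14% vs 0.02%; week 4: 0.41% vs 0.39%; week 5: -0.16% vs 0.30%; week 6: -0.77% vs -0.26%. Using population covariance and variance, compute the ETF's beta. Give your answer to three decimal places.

r̄p = -0.2400%,  r̄m = -0.0667%
Cov = Σ(rp − r̄p)(rm − r̄m) / 6 = 0.0880
Var(rm) = Σ(rm − r̄m)² / 6 = 0.1099
β = Cov / Var = 0.0880 / 0.1099 = 0.8007

0.801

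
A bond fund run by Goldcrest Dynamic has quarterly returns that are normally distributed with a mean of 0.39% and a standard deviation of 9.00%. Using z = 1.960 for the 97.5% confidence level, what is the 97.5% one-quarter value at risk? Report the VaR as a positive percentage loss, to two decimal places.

17.25

VaR (as % loss) = −(μ − z·σ) = −(0.39% − 1.960 × 9.00%) = −(-17.2500%) = 17.2500%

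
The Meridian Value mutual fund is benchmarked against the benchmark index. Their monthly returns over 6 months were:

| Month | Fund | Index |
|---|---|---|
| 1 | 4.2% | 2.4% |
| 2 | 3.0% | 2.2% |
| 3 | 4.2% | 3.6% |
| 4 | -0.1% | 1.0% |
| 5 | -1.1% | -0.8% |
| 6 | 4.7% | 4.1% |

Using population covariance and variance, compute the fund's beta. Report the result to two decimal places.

1.30

r̄p = 2.4833%,  r̄m = 2.0833%
Cov = Σ(rp − r̄p)(rm − r̄m) / 6 = 3.4681
Var(rm) = Σ(rm − r̄m)² / 6 = 2.6614
β = Cov / Var = 3.4681 / 2.6614 = 1.3031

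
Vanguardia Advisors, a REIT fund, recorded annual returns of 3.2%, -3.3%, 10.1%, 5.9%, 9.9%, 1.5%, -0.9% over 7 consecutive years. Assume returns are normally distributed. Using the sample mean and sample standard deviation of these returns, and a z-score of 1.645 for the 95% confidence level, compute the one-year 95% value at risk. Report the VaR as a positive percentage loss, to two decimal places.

Mean return μ = 26.40 / 7 = 3.7714%
Sample std dev = √[159.4543 / 6] = 5.1552%
VaR = −(μ − z·σ) = −(3.7714 − 1.645 × 5.1552) = −(-4.7089) = 4.7089%

4.71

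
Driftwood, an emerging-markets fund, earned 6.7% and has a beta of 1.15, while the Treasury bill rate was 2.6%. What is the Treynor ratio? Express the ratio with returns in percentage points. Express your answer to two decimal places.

3.57

Treynor = (Rp − Rf) / β = (6.7% − 2.6%) / 1.15 = 4.10 / 1.15 = 3.5652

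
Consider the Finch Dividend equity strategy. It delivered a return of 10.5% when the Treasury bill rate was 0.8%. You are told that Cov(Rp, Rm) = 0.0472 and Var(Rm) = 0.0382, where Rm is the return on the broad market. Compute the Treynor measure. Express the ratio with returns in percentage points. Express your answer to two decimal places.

β = Cov / Var = 0.0472 / 0.0382 = 1.2356
Treynor = (Rp − Rf) / β = (10.5% − 0.8%) / 1.2356 = 9.70 / 1.2356 = 7.8504

7.85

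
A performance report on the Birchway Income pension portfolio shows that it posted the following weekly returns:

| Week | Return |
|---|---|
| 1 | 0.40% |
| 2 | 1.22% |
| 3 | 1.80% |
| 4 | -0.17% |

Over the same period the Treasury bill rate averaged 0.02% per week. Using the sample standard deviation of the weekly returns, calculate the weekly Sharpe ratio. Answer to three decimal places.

0.910

Mean return r̄ = 3.250 / 4 = 0.8125%
Σ(r − r̄)² = (0.4 − 0.8125)² + (1.22 − 0.8125)² + … = 2.2767
σ = √[2.2767 / 3] = 0.8711%
Sharpe = (r̄ − rf) / σ = (0.8125 − 0.02) / 0.8711 = 0.7925 / 0.8711 = 0.9098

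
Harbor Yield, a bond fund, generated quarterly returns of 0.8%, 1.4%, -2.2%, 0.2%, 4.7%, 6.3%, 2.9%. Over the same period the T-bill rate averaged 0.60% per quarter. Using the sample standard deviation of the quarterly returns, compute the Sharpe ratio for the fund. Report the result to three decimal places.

Mean return μ = 14.10 / 7 = 2.0143%
Σ(r − μ)² = (0.8 − 2.0143)² + (1.4 − 2.0143)² + … = 49.2686
σ = √[49.2686 / 6] = 2.8656%
Sharpe = (μ − rf) / σ = (2.0143 − 0.6) / 2.8656 = 1.4143 / 2.8656 = 0.4935

0.494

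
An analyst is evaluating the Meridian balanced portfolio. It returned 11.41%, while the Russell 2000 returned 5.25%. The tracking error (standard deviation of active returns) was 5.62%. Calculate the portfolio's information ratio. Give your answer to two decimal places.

1.10

IR = (Rp − Rb) / TE = (11.41% − 5.25%) / 5.62% = 6.16% / 5.62% = 1.0961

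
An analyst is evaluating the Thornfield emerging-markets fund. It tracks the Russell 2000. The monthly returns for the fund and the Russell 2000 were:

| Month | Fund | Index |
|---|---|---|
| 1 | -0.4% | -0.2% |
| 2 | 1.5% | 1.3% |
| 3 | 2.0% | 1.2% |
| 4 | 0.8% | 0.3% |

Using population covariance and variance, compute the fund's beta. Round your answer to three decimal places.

r̄p = 0.9750%,  r̄m = 0.6500%
Cov = Σ(rp − r̄p)(rm − r̄m) / 4 = 0.5338
Var(rm) = Σ(rm − r̄m)² / 4 = 0.3925
β = Cov / Var = 0.5338 / 0.3925 = 1.3600

1.360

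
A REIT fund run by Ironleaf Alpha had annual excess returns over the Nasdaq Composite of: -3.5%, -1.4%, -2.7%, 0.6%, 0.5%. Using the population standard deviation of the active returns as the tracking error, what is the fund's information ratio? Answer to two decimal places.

Mean return r̄ = -6.50 / 5 = -1.3000%
Population σ = √[Σ(r − r̄)² / 5] = √[13.6600 / 5] = √2.7320 = 1.6529%
IR = r̄ / tracking error = -1.3000 / 1.6529 = -0.7865

-0.79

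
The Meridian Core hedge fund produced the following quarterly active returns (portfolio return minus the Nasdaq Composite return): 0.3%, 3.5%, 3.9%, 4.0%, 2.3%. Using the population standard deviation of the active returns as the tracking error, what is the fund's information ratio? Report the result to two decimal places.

2.02

Mean return r̄ = 14.00 / 5 = 2.8000%
Σ(r − r̄)² = (0.3 − 2.8000)² + (3.5 − 2.8000)² + … = 9.6400
σ = √[9.6400 / 5] = 1.3885%
IR = r̄ / tracking error = 2.8000 / 1.3885 = 2.0166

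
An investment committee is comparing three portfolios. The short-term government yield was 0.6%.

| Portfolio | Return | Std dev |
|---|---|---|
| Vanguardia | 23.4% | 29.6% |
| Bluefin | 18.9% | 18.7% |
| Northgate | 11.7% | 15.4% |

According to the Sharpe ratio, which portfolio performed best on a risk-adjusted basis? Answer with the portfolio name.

Bluefin

Vanguardia: Sharpe ratio = (23.4% − 0.6%) / 29.6% = 0.770
Bluefin: Sharpe ratio = (18.9% − 0.6%) / 18.7% = 0.979
Northgate: Sharpe ratio = (11.7% − 0.6%) / 15.4% = 0.721
Highest: Bluefin (0.979).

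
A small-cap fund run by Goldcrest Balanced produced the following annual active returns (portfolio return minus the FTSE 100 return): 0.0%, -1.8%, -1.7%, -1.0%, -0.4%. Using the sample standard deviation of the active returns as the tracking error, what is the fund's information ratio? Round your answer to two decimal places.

r̄ = (0 − 1.8 − 1.7 − 1 − 0.4) / 5 = -0.9800%
Σ(r − r̄)² = 2.4880; sample σ = √(2.4880/4) = 0.7887%
IR = r̄ / tracking error = -0.9800 / 0.7887 = -1.2426

-1.24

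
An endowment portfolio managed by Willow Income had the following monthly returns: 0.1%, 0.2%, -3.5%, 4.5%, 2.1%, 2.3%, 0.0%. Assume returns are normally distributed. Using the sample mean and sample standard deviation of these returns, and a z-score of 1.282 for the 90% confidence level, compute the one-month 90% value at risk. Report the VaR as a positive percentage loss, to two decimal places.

r̄ = (0.1 + 0.2 − 3.5 + 4.5 + 2.1 + 2.3 + 0) / 7 = 0.8143%
Σ(r − r̄)² = (0.1 − 0.8143)² + (0.2 − 0.8143)² + … = 37.6086
σ = √[37.6086 / 6] = 2.5036%
VaR = −(r̄ − z·σ) = −(0.8143 − 1.282 × 2.5036) = −(-2.3953) = 2.3953%

2.40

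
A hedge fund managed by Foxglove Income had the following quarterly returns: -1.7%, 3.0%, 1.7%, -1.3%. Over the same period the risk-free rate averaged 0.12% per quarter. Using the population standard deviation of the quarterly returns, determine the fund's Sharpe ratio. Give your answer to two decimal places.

0.15

r̄ = (-1.7 + 3 + 1.7 − 1.3) / 4 = 1.70 / 4 = 0.4250%
Σ(r − r̄)² = (-1.7 − 0.4250)² + (3 − 0.4250)² + … = 15.7475
σ = √[15.7475 / 4] = 1.9842%
Sharpe = (r̄ − rf) / σ = (0.4250 − 0.12) / 1.9842 = 0.3050 / 1.9842 = 0.1537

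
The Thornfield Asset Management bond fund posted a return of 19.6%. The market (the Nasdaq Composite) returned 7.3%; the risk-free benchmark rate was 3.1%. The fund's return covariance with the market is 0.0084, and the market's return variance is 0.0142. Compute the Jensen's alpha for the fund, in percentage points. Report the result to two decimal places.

14.02

β = Cov / Var = 0.0084 / 0.0142 = 0.5915
E[R] = Rf + β(Rm − Rf) = 3.1% + 0.5915 × (7.3% − 3.1%) = 5.5843%
α = Rp − E[R] = 19.6% − 5.5843% = 14.0157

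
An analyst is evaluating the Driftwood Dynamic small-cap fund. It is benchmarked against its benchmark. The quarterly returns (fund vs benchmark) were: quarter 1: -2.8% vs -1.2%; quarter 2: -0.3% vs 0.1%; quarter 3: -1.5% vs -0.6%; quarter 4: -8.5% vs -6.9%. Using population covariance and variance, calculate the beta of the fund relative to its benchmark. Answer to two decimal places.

1.12

r̄p = -3.2750%,  r̄m = -2.1500%
Cov = Σ(rp − r̄p)(rm − r̄m) / 4 = 8.6788
Var(rm) = Σ(rm − r̄m)² / 4 = 7.7325
β = Cov / Var = 8.6788 / 7.7325 = 1.1224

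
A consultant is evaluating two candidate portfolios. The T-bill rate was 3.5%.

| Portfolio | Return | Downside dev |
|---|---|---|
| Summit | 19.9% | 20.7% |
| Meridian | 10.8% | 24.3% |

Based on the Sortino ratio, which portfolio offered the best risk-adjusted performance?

Summit: Sortino ratio = (19.9% − 3.5%) / 20.7% = 0.792
Meridian: Sortino ratio = (10.8% − 3.5%) / 24.3% = 0.300
Highest: Summit (0.792).

Summit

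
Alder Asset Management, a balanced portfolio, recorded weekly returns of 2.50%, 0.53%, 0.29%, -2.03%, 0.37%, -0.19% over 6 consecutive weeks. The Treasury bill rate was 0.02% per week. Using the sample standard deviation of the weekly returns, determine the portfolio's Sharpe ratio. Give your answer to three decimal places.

0.155

r̄ = (2.5 + 0.53 + 0.29 − 2.03 + 0.37 − 0.19) / 6 = 0.2450%
Sample std dev = √[10.5488 / 5] = 1.4525%
Sharpe = (r̄ − rf) / σ = (0.2450 − 0.02) / 1.4525 = 0.2250 / 1.4525 = 0.1549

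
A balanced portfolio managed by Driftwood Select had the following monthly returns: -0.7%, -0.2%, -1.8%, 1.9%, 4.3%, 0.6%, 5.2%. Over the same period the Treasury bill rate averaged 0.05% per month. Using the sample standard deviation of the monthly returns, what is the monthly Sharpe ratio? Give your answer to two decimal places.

r̄ = (-0.7 − 0.2 − 1.8 + 1.9 + 4.3 + 0.6 + 5.2) / 7 = 9.30 / 7 = 1.3286%
Σ(r − r̄)² = (-0.7 − 1.3286)² + (-0.2 − 1.3286)² + … = 40.9143
sample σ = √(40.9143 / 6) = √6.8191 = 2.6113%
Sharpe = (r̄ − rf) / σ = (1.3286 − 0.05) / 2.6113 = 1.2786 / 2.6113 = 0.4896

0.49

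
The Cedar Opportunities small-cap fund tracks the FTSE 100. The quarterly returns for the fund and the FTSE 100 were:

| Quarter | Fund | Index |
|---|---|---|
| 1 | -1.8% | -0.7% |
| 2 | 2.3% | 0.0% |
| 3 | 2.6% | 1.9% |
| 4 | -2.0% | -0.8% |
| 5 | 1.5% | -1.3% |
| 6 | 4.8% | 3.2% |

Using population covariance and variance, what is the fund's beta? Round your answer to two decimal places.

1.16

r̄p = 1.2333%,  r̄m = 0.3833%
Cov = Σ(rp − r̄p)(rm − r̄m) / 6 = 3.0622
Var(rm) = Σ(rm − r̄m)² / 6 = 2.6314
β = Cov / Var = 3.0622 / 2.6314 = 1.1637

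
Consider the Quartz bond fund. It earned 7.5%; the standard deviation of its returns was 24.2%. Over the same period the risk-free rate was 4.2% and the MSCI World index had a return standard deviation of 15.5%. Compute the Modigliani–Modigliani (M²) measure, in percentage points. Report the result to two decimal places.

6.31

Sharpe = (Rp − Rf) / σp = (7.5% − 4.2%) / 24.2% = 0.1364
M² = Rf + Sharpe × σm = 4.2% + 0.1364 × 15.5% = 6.3142%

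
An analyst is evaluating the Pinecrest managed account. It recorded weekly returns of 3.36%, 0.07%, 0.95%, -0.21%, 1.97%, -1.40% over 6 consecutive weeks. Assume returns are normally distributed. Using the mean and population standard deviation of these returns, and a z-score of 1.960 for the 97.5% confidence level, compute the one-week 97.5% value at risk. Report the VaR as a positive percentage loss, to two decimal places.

2.24

μ = (3.36 + 0.07 + 0.95 − 0.21 + 1.97 − 1.4) / 6 = 4.740 / 6 = 0.7900%
Population std dev = √[14.3374 / 6] = 1.5458%
VaR = −(μ − z·σ) = −(0.7900 − 1.960 × 1.5458) = −(-2.2398) = 2.2398%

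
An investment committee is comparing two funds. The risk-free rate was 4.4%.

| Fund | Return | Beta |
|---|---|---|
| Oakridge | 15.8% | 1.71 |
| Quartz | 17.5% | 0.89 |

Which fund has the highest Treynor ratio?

Oakridge: Treynor = (15.8% − 4.4%) / 1.71 = 6.667
Quartz: Treynor = (17.5% − 4.4%) / 0.89 = 14.719
Highest: Quartz (14.719).

Quartz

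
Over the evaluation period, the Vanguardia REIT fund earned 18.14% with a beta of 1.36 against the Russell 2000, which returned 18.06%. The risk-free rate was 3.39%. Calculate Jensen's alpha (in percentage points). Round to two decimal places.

-5.20

CAPM expected return = Rf + β(Rm − Rf) = 3.39% + 1.36 × (18.06% − 3.39%) = 3.39 + 1.36 × 14.67 = 23.3412%
Jensen's α = Rp − E[R] = 18.14% − 23.3412% = -5.2012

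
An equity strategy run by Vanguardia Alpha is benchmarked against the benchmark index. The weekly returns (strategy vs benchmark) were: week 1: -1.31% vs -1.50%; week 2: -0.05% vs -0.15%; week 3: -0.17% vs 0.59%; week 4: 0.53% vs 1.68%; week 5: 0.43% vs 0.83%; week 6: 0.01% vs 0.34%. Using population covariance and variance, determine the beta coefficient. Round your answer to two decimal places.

r̄p = -0.0933%,  r̄m = 0.2983%
Cov = Σ(rp − r̄p)(rm − r̄m) / 6 = 0.5483
Var(rm) = Σ(rm − r̄m)² / 6 = 0.9522
β = Cov / Var = 0.5483 / 0.9522 = 0.5758

0.58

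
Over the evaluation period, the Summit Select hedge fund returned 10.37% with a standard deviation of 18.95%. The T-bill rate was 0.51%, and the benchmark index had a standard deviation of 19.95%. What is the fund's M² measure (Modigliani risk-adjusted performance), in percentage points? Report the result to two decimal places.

Sharpe = (Rp − Rf) / σp = (10.37% − 0.51%) / 18.95% = 0.5203
M² = Rf + Sharpe × σm = 0.51% + 0.5203 × 19.95% = 10.8900%

10.89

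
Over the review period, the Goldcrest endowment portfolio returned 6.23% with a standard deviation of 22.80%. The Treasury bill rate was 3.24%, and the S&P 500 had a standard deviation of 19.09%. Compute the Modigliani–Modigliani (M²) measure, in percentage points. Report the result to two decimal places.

Sharpe = (Rp − Rf) / σp = (6.23% − 3.24%) / 22.80% = 0.1311
M² = Rf + Sharpe × σm = 3.24% + 0.1311 × 19.09% = 5.7427%

5.74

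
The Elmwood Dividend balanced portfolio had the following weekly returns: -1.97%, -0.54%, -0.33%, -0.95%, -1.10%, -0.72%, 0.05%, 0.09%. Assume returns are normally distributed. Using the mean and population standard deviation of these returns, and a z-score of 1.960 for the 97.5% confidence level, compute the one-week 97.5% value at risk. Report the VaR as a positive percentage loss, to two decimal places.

r̄ = (-1.97 − 0.54 − 0.33 − 0.95 − 1.1 − 0.72 + 0.05 + 0.09) / 8 = -0.6838%
Population σ = √[Σ(r − r̄)² / 8] = √[3.1828 / 8] = √0.3979 = 0.6308%
VaR = −(r̄ − z·σ) = −(-0.6838 − 1.960 × 0.6308) = −(-1.9202) = 1.9202%

1.92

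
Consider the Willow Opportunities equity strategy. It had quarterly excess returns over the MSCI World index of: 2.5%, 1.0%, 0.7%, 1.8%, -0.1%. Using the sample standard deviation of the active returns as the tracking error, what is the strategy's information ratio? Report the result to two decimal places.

r̄ = (2.5 + 1 + 0.7 + 1.8 − 0.1) / 5 = 1.1800%
Sample σ = √[Σ(r − r̄)² / 4] = √[4.0280 / 4] = √1.0070 = 1.0035%
IR = r̄ / tracking error = 1.1800 / 1.0035 = 1.1759

1.18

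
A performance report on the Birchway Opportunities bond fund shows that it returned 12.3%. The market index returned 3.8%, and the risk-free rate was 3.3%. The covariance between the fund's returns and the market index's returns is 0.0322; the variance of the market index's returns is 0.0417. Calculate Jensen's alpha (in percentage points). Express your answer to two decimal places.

8.61

β = Cov / Var = 0.0322 / 0.0417 = 0.7722
E[R] = Rf + β(Rm − Rf) = 3.3% + 0.7722 × (3.8% − 3.3%) = 3.6861%
α = Rp − E[R] = 12.3% − 3.6861% = 8.6139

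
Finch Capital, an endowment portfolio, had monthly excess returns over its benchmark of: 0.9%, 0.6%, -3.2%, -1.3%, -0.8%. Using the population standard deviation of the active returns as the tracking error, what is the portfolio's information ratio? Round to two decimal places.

-0.52

Mean return r̄ = -3.80 / 5 = -0.7600%
Σ(r − r̄)² = (0.9 − (-0.7600))² + (0.6 − (-0.7600))² + (-3.2 − (-0.7600))² + … = 10.8520
σ = √[10.8520 / 5] = 1.4732%
IR = r̄ / tracking error = -0.7600 / 1.4732 = -0.5159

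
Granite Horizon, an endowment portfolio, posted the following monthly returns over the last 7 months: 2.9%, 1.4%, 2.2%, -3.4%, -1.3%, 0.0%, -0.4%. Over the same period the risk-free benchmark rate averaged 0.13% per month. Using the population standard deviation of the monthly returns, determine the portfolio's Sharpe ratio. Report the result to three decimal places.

0.035

μ = (2.9 + 1.4 + 2.2 − 3.4 − 1.3 + 0 − 0.4) / 7 = 1.40 / 7 = 0.2000%
Population σ = √[Σ(r − μ)² / 7] = √[28.3400 / 7] = √4.0486 = 2.0121%
Sharpe = (μ − rf) / σ = (0.2000 − 0.13) / 2.0121 = 0.0700 / 2.0121 = 0.0348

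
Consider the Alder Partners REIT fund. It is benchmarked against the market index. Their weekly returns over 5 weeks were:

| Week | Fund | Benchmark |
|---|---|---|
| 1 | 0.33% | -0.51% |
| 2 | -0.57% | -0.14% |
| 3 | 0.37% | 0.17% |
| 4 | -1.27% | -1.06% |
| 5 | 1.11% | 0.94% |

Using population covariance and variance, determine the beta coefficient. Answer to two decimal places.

1.05

r̄p = -0.0060%,  r̄m = -0.1200%
Cov = Σ(rp − r̄p)(rm − r̄m) / 5 = 0.4721
Var(rm) = Σ(rm − r̄m)² / 5 = 0.4488
β = Cov / Var = 0.4721 / 0.4488 = 1.0519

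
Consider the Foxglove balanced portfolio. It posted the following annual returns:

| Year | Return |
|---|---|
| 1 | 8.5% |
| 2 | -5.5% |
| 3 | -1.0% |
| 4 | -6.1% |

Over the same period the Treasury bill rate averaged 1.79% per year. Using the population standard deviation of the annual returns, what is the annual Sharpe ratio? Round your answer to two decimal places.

-0.48

r̄ = (8.5 − 5.5 − 1 − 6.1) / 4 = -4.10 / 4 = -1.0250%
Σ(r − r̄)² = 136.5075; population σ = √(136.5075/4) = 5.8418%
Sharpe = (r̄ − rf) / σ = (-1.0250 − 1.79) / 5.8418 = -2.8150 / 5.8418 = -0.4819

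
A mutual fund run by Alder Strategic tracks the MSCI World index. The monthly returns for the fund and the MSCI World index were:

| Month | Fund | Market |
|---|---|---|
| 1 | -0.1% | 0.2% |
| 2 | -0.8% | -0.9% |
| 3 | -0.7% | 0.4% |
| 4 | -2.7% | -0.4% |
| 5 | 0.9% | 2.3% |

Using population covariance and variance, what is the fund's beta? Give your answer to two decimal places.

0.78

r̄p = -0.6800%,  r̄m = 0.3200%
Cov = Σ(rp − r̄p)(rm − r̄m) / 5 = 0.9316
Var(rm) = Σ(rm − r̄m)² / 5 = 1.1896
β = Cov / Var = 0.9316 / 1.1896 = 0.7831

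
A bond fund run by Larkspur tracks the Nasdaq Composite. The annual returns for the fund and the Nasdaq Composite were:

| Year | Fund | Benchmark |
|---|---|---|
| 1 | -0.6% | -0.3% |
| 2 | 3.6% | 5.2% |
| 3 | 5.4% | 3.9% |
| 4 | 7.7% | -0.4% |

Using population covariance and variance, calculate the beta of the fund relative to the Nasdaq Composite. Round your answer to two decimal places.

0.12

r̄p = 4.0250%,  r̄m = 2.1000%
Cov = Σ(rp − r̄p)(rm − r̄m) / 4 = 0.7675
Var(rm) = Σ(rm − r̄m)² / 4 = 6.2150
β = Cov / Var = 0.7675 / 6.2150 = 0.1235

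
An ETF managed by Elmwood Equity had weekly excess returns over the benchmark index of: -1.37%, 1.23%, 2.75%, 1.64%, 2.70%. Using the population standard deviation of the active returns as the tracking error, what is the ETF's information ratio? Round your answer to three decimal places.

r̄ = (-1.37 + 1.23 + 2.75 + 1.64 + 2.7) / 5 = 1.3900%
Population σ = √[Σ(r − r̄)² / 5] = √[11.2714 / 5] = √2.2543 = 1.5014%
IR = r̄ / tracking error = 1.3900 / 1.5014 = 0.9258

0.926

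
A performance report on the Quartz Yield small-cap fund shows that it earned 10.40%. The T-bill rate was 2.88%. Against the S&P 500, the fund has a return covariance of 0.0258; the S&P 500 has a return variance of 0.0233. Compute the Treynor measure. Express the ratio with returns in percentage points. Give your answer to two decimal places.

β = Cov / Var = 0.0258 / 0.0233 = 1.1073
Treynor = (Rp − Rf) / β = (10.40% − 2.88%) / 1.1073 = 7.52 / 1.1073 = 6.7913

6.79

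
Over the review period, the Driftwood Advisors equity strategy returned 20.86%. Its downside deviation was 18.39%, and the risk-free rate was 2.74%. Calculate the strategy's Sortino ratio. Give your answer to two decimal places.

Sortino = (Rp − Rf) / σd = (20.86% − 2.74%) / 18.39% = 18.12% / 18.39% = 0.9853

0.99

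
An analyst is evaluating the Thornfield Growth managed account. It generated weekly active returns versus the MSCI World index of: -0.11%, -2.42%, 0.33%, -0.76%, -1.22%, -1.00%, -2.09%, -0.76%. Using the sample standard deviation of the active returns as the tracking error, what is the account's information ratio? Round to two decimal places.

r̄ = (-0.11 − 2.42 + 0.33 − 0.76 − 1.22 − 1 − 2.09 − 0.76) / 8 = -1.0038%
Sample std dev = √[5.9290 / 7] = 0.9203%
IR = r̄ / tracking error = -1.0038 / 0.9203 = -1.0907

-1.09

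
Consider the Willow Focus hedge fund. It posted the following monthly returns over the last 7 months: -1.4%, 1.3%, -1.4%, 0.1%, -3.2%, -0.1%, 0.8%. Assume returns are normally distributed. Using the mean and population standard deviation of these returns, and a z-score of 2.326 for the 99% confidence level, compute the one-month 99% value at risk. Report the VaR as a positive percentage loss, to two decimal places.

3.89

r̄ = (-1.4 + 1.3 − 1.4 + 0.1 − 3.2 − 0.1 + 0.8) / 7 = -3.90 / 7 = -0.5571%
Σ(r − r̄)² = (-1.4 − (-0.5571))² + (1.3 − (-0.5571))² + … = 14.3371
σ = √[14.3371 / 7] = 1.4311%
VaR = −(r̄ − z·σ) = −(-0.5571 − 2.326 × 1.4311) = −(-3.8858) = 3.8858%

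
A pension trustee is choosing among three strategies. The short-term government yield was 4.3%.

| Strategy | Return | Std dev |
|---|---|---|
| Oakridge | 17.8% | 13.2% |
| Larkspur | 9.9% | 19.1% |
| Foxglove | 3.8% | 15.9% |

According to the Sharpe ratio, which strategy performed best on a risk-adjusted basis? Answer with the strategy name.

Oakridge

Oakridge: Sharpe ratio = (17.8% − 4.3%) / 13.2% = 1.023
Larkspur: Sharpe ratio = (9.9% − 4.3%) / 19.1% = 0.293
Foxglove: Sharpe ratio = (3.8% − 4.3%) / 15.9% = -0.031
Highest: Oakridge (1.023).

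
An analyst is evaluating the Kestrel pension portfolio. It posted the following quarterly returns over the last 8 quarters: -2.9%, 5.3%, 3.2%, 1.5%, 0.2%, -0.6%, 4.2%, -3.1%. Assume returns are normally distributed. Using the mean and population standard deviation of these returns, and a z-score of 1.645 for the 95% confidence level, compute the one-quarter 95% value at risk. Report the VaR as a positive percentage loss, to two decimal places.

3.86

r̄ = (-2.9 + 5.3 + 3.2 + 1.5 + 0.2 − 0.6 + 4.2 − 3.1) / 8 = 0.9750%
Σ(r − r̄)² = (-2.9 − 0.9750)² + (5.3 − 0.9750)² + (3.2 − 0.9750)² + … = 69.0350
σ = √[69.0350 / 8] = 2.9376%
VaR = −(r̄ − z·σ) = −(0.9750 − 1.645 × 2.9376) = −(-3.8574) = 3.8574%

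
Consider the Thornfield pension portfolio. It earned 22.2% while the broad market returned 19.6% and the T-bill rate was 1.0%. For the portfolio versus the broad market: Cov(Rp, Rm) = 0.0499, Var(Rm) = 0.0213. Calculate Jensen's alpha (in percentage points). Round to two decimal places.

β = Cov / Var = 0.0499 / 0.0213 = 2.3427
E[R] = Rf + β(Rm − Rf) = 1.0% + 2.3427 × (19.6% − 1.0%) = 44.5742%
α = Rp − E[R] = 22.2% − 44.5742% = -22.3742

-22.37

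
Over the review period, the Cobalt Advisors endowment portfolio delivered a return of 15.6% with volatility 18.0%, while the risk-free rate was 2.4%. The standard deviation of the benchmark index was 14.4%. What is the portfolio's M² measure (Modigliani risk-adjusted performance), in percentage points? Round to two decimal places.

Sharpe = (Rp − Rf) / σp = (15.6% − 2.4%) / 18.0% = 0.7333
M² = Rf + Sharpe × σm = 2.4% + 0.7333 × 14.4% = 12.9595%

12.96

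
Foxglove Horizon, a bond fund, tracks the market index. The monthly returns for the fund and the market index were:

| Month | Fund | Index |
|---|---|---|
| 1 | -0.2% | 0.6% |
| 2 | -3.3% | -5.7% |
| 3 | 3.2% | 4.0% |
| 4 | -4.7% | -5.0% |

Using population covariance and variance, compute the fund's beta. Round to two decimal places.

0.73

r̄p = -1.2500%,  r̄m = -1.5250%
Cov = Σ(rp − r̄p)(rm − r̄m) / 4 = 11.8413
Var(rm) = Σ(rm − r̄m)² / 4 = 16.1369
β = Cov / Var = 11.8413 / 16.1369 = 0.7338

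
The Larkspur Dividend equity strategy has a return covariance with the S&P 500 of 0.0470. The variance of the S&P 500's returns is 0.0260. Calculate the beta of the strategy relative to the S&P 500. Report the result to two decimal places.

β = Cov(Rp, Rm) / Var(Rm) = 0.0470 / 0.0260 = 1.8077

1.81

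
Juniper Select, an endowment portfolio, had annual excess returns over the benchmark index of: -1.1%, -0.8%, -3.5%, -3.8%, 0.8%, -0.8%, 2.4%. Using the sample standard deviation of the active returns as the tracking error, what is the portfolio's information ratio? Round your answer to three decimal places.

r̄ = (-1.1 − 0.8 − 3.5 − 3.8 + 0.8 − 0.8 + 2.4) / 7 = -0.9714%
Σ(r − r̄)² = (-1.1 − (-0.9714))² + (-0.8 − (-0.9714))² + … = 28.9743
sample σ = √(28.9743 / 6) = √4.8291 = 2.1975%
IR = r̄ / tracking error = -0.9714 / 2.1975 = -0.4420

-0.442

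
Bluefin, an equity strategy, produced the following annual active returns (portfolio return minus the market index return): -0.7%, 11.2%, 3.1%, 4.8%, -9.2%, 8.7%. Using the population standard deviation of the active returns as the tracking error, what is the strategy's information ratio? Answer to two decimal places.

0.45

Mean return r̄ = 17.90 / 6 = 2.9833%
Population σ = √[Σ(r − r̄)² / 6] = √[265.5083 / 6] = √44.2514 = 6.6522%
IR = r̄ / tracking error = 2.9833 / 6.6522 = 0.4485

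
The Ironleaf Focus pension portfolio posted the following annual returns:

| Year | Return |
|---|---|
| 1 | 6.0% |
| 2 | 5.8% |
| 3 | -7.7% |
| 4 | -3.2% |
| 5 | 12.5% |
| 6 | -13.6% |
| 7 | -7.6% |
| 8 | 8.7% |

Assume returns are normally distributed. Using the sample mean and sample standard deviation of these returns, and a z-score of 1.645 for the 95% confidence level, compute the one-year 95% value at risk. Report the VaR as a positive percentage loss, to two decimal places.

r̄ = (6 + 5.8 − 7.7 − 3.2 + 12.5 − 13.6 − 7.6 + 8.7) / 8 = 0.90 / 8 = 0.1125%
Sample std dev = √[613.7288 / 7] = 9.3635%
VaR = −(r̄ − z·σ) = −(0.1125 − 1.645 × 9.3635) = −(-15.2905) = 15.2905%

15.29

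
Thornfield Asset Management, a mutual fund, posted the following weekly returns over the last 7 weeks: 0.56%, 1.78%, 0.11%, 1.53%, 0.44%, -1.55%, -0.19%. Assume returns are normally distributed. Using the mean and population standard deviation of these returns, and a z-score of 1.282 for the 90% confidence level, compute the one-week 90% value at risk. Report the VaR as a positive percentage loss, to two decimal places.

μ = (0.56 + 1.78 + 0.11 + 1.53 + 0.44 − 1.55 − 0.19) / 7 = 0.3829%
Population σ = √[Σ(r − μ)² / 7] = √[7.4411 / 7] = √1.0630 = 1.0310%
VaR = −(μ − z·σ) = −(0.3829 − 1.282 × 1.0310) = −(-0.9388) = 0.9388%

0.94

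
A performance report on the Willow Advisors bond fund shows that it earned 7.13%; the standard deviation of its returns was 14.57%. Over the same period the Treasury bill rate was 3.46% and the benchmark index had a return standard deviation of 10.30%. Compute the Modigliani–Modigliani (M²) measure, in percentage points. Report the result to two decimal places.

6.05

Sharpe = (Rp − Rf) / σp = (7.13% − 3.46%) / 14.57% = 0.2519
M² = Rf + Sharpe × σm = 3.46% + 0.2519 × 10.30% = 6.0546%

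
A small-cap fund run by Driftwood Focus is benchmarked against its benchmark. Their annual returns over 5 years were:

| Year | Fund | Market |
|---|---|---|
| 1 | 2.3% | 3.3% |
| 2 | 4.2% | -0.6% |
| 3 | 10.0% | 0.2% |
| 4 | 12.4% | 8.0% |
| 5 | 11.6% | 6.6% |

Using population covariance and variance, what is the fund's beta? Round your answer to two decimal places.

r̄p = 8.1000%,  r̄m = 3.5000%
Cov = Σ(rp − r̄p)(rm − r̄m) / 5 = 8.2160
Var(rm) = Σ(rm − r̄m)² / 5 = 11.5200
β = Cov / Var = 8.2160 / 11.5200 = 0.7132

0.71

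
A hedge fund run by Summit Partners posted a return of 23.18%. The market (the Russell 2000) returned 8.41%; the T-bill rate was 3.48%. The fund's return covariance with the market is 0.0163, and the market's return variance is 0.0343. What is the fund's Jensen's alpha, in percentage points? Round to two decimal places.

β = Cov / Var = 0.0163 / 0.0343 = 0.4752
E[R] = Rf + β(Rm − Rf) = 3.48% + 0.4752 × (8.41% − 3.48%) = 5.8227%
α = Rp − E[R] = 23.18% − 5.8227% = 17.3573

17.36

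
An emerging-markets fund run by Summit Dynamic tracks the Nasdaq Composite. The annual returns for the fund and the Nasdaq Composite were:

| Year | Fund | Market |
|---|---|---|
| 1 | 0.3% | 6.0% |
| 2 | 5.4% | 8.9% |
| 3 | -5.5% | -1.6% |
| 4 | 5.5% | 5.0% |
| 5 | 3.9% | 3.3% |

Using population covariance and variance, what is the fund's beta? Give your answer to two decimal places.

r̄p = 1.9200%,  r̄m = 4.3200%
Cov = Σ(rp − r̄p)(rm − r̄m) / 5 = 11.5116
Var(rm) = Σ(rm − r̄m)² / 5 = 12.0696
β = Cov / Var = 11.5116 / 12.0696 = 0.9538

0.95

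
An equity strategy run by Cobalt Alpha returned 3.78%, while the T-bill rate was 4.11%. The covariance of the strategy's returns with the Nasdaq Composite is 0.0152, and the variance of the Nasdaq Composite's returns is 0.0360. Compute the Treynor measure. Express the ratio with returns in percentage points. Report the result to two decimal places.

β = Cov / Var = 0.0152 / 0.0360 = 0.4222
Treynor = (Rp − Rf) / β = (3.78% − 4.11%) / 0.4222 = -0.33 / 0.4222 = -0.7816

-0.78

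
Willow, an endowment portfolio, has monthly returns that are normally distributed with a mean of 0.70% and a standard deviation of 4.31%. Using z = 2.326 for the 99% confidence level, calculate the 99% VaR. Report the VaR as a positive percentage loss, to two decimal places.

VaR (as % loss) = −(μ − z·σ) = −(0.70% − 2.326 × 4.31%) = −(-9.32506%) = 9.32506%

9.33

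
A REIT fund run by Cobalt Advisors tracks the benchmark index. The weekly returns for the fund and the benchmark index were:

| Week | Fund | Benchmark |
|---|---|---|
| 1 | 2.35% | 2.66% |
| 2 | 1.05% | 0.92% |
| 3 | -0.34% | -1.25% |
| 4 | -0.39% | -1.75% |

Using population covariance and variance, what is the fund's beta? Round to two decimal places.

0.64

r̄p = 0.6675%,  r̄m = 0.1450%
Cov = Σ(rp − r̄p)(rm − r̄m) / 4 = 1.9843
Var(rm) = Σ(rm − r̄m)² / 4 = 3.1157
β = Cov / Var = 1.9843 / 3.1157 = 0.6369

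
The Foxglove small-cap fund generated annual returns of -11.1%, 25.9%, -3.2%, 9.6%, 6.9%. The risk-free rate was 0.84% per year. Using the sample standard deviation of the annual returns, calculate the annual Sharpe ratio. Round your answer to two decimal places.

0.34

r̄ = (-11.1 + 25.9 − 3.2 + 9.6 + 6.9) / 5 = 28.10 / 5 = 5.6200%
Sample σ = √[Σ(r − r̄)² / 4] = √[786.1080 / 4] = √196.5270 = 14.0188%
Sharpe = (r̄ − rf) / σ = (5.6200 − 0.84) / 14.0188 = 4.7800 / 14.0188 = 0.3410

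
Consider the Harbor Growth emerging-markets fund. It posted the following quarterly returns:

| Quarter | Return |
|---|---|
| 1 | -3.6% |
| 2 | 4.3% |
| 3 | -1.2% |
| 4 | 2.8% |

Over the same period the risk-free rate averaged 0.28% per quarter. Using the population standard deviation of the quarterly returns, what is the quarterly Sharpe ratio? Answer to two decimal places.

r̄ = (-3.6 + 4.3 − 1.2 + 2.8) / 4 = 0.5750%
Σ(r − r̄)² = (-3.6 − 0.5750)² + (4.3 − 0.5750)² + … = 39.4075
σ = √[39.4075 / 4] = 3.1388%
Sharpe = (r̄ − rf) / σ = (0.5750 − 0.28) / 3.1388 = 0.2950 / 3.1388 = 0.0940

0.09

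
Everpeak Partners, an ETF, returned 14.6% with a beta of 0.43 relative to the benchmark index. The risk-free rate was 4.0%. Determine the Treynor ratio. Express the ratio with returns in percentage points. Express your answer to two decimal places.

Treynor = (Rp − Rf) / β = (14.6% − 4.0%) / 0.43 = 10.60 / 0.43 = 24.6512

24.65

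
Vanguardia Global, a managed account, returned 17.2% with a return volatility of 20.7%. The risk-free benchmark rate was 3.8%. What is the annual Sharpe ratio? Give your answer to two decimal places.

0.65

Sharpe = (Rp − Rf) / σp = (17.2% − 3.8%) / 20.7% = 13.40% / 20.7% = 0.6473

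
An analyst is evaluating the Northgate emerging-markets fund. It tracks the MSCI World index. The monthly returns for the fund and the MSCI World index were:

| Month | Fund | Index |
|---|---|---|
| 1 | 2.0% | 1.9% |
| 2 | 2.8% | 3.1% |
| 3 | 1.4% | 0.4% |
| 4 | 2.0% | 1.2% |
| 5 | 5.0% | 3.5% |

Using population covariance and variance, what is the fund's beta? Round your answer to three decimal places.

0.941

r̄p = 2.6400%,  r̄m = 2.0200%
Cov = Σ(rp − r̄p)(rm − r̄m) / 5 = 1.2552
Var(rm) = Σ(rm − r̄m)² / 5 = 1.3336
β = Cov / Var = 1.2552 / 1.3336 = 0.9412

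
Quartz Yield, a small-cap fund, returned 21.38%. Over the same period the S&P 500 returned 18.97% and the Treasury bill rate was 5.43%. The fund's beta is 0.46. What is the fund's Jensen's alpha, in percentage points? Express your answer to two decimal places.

9.72

CAPM expected return = Rf + β(Rm − Rf) = 5.43% + 0.46 × (18.97% − 5.43%) = 5.43 + 0.46 × 13.54 = 11.6584%
Jensen's α = Rp − E[R] = 21.38% − 11.6584% = 9.7216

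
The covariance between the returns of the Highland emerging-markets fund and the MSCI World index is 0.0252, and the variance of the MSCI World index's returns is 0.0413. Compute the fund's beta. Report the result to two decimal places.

0.61

β = Cov(Rp, Rm) / Var(Rm) = 0.0252 / 0.0413 = 0.6102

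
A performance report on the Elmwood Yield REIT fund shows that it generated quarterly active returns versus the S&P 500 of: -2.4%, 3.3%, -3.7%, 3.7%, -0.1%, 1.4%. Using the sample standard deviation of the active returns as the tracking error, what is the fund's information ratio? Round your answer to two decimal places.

Mean return μ = 2.20 / 6 = 0.3667%
Σ(r − μ)² = 45.1933; sample σ = √(45.1933/5) = 3.0064%
IR = μ / tracking error = 0.3667 / 3.0064 = 0.1220

0.12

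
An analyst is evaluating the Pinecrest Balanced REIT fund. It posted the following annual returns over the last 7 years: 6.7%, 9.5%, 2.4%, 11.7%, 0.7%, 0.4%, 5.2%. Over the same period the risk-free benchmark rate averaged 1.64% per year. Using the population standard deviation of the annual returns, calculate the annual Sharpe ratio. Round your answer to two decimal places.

r̄ = (6.7 + 9.5 + 2.4 + 11.7 + 0.7 + 0.4 + 5.2) / 7 = 5.2286%
Σ(r − r̄)² = (6.7 − 5.2286)² + (9.5 − 5.2286)² + … = 114.1143
population σ = √(114.1143 / 7) = √16.3020 = 4.0376%
Sharpe = (r̄ − rf) / σ = (5.2286 − 1.64) / 4.0376 = 3.5886 / 4.0376 = 0.8888

0.89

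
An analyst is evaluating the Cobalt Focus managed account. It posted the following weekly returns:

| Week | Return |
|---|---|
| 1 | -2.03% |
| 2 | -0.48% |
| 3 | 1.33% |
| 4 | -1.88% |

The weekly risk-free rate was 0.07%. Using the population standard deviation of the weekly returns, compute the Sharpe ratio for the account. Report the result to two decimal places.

-0.62

r̄ = (-2.03 − 0.48 + 1.33 − 1.88) / 4 = -3.060 / 4 = -0.7650%
Population σ = √[Σ(r − r̄)² / 4] = √[7.3137 / 4] = √1.8284 = 1.3522%
Sharpe = (r̄ − rf) / σ = (-0.7650 − 0.07) / 1.3522 = -0.8350 / 1.3522 = -0.6175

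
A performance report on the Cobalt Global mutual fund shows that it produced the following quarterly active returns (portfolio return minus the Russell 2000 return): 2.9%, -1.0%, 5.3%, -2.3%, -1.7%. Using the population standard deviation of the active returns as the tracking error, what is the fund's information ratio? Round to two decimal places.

Mean return r̄ = 3.20 / 5 = 0.6400%
Population σ = √[Σ(r − r̄)² / 5] = √[43.6320 / 5] = √8.7264 = 2.9540%
IR = r̄ / tracking error = 0.6400 / 2.9540 = 0.2167

0.22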